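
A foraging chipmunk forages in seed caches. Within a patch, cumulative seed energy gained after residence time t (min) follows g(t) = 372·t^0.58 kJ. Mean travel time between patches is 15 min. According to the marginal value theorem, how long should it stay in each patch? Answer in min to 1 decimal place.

20.7 min

By the marginal value theorem, leave when the instantaneous gain rate g'(t) equals the habitat-wide average g(t)/(T + t).
g'(t) = 0.58·372·t^-0.42. Setting 0.58·372·t^-0.42 = 372·t^0.58/(15+t) gives 0.58(15+t) = t, so 0.42·t = 0.58×15.
t* = 0.58×15/0.42 = 20.71 min.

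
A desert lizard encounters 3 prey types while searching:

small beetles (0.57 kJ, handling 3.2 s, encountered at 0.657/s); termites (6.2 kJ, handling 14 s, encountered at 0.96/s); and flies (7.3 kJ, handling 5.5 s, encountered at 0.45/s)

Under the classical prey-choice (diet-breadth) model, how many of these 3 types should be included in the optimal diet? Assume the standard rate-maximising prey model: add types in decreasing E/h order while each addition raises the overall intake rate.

1

E/h in descending order: flies 1.33, termites 0.443, small beetles 0.178 kJ/s. The optimal diet is the largest prefix of this list for which every included type satisfies E_i/h_i > R on the types above it.
Rate on top 1: 0.9453. termites: 0.443 < 0.9453 → exclude; stop.
Optimal diet: flies — 1 of 3 types.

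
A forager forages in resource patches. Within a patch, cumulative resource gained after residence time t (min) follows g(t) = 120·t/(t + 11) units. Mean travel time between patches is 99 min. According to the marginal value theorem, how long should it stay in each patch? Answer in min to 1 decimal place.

Optimal t* satisfies g'(t*) = g(t*)/(T + t*).
g'(t) = 120·11/(t + 11)². Setting 120·11/(t+11)² = 120t/[(t+11)(99+t)] gives 11(99+t) = t(t+11), so t² = 11×99 = 1089.
t* = √1089 = 33 min.

33.0 min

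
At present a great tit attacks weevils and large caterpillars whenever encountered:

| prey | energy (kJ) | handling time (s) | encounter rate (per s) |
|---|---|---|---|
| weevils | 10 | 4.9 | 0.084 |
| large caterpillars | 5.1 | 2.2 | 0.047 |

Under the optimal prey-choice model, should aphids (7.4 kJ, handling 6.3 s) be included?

On weevils and large caterpillars alone, R = ΣλE/(1+Σλh) = 1.08/1.515 = 0.7127 kJ/s.
aphids: E/h = 7.4/6.3 = 1.175 kJ/s.
1.175 > 0.7127, so adding aphids raises the average — include it.

Yes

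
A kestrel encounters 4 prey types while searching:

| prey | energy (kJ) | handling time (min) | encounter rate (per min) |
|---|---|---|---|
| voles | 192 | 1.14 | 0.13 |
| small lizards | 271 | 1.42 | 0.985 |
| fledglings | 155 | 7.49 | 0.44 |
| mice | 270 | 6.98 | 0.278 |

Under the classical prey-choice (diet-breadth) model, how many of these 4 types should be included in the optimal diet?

2

Profitabilities (E/h, kJ/min): small lizards 191, voles 168, mice 38.7, fledglings 20.7. Add prey in this order while the next type's profitability exceeds the intake rate on those already taken.
Rate on top 1: 111.3. voles: 168 > 111.3 → include.
Rate on top 2: 114.6. mice: 38.7 < 114.6 → exclude; stop.
Optimal diet: small lizards, voles — 2 of 4 types.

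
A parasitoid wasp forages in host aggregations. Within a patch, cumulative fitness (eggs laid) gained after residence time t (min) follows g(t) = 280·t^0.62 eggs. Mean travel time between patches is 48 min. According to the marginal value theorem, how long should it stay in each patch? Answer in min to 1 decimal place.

Maximise g(t)/(T+t): set derivative to zero → g'(t)(T+t) = g(t).
g'(t) = 0.62·280·t^-0.38. Setting 0.62·280·t^-0.38 = 280·t^0.62/(48+t) gives 0.62(48+t) = t, so 0.38·t = 0.62×48.
t* = 0.62×48/0.38 = 78.32 min.

78.3 min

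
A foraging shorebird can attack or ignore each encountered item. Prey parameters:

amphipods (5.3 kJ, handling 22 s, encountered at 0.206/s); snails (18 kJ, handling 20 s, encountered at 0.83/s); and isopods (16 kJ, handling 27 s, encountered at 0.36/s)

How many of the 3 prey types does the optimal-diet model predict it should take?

Rank by E/h (kJ/s): snails 0.9, isopods 0.593, amphipods 0.241. Include each in turn until the next type's E/h falls below the running intake rate.
Rate on top 1: 0.8489. isopods: 0.593 < 0.8489 → exclude; stop.
Optimal diet: snails — 1 of 3 types.

1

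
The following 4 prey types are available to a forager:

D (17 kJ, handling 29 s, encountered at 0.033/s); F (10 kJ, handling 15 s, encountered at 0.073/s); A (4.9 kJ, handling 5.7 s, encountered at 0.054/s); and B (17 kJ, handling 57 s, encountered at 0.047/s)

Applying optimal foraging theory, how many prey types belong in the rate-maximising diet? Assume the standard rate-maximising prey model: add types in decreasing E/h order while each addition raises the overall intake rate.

3

E/h in descending order: A 0.86, F 0.667, D 0.586, B 0.298 kJ/s. The optimal diet is the largest prefix of this list for which every included type satisfies E_i/h_i > R on the types above it.
Rate on top 1: 0.2023. F: 0.667 > 0.2023 → include.
Rate on top 2: 0.4139. D: 0.586 > 0.4139 → include.
Rate on top 3: 0.463. B: 0.298 < 0.463 → exclude; stop.
Optimal diet: A, F, D — 3 of 4 types.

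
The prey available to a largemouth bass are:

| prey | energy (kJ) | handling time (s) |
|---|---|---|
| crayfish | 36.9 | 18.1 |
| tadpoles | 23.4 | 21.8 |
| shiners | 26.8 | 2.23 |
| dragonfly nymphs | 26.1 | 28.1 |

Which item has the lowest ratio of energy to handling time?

In descending order of E/h:
shiners: 26.8/2.23 = 12 kJ/s
crayfish: 36.9/18.1 = 2.04 kJ/s
tadpoles: 23.4/21.8 = 1.07 kJ/s
dragonfly nymphs: 26.1/28.1 = 0.929 kJ/s

dragonfly nymphs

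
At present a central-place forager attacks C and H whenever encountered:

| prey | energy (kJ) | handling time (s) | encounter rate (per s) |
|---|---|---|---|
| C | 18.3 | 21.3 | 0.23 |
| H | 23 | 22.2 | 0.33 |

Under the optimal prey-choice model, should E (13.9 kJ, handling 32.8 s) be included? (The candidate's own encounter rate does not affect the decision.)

No

Intake rate on the current diet: R = (0.23×18.3 + 0.33×23) / (1 + 0.23×21.3 + 0.33×22.2) = 11.8/13.23 = 0.8922 kJ/s.
Profitability of E: 13.9/32.8 = 0.4238 kJ/s.
0.4238 < 0.8922, so adding E would lower the average — exclude it.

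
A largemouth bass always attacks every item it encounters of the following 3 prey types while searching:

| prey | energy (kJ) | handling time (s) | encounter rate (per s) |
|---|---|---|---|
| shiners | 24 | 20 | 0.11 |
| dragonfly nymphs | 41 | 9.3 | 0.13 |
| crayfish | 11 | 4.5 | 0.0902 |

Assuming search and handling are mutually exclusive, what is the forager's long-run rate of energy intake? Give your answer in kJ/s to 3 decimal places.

1.861 kJ/s

Energy encountered per unit search time: 0.11×24 + 0.13×41 + 0.0902×11 = 8.962 kJ/s.
Handling time per unit search time: 0.11×20 + 0.13×9.3 + 0.0902×4.5 = 3.815.
Rate = 8.962/(1 + 3.815) = 1.861 kJ/s.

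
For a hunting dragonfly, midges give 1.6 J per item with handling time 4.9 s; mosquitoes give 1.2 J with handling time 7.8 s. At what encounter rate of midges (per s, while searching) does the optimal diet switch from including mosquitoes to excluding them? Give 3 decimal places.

0.182 per s

Drop mosquitoes once their profitability E₂/h₂ falls below the rate achievable on midges alone: E₂/h₂ = λE₁/(1 + λh₁).
Solve for λ: λE₁h₂ = E₂(1 + λh₁) → λ(E₁h₂ − E₂h₁) = E₂ → λ = E₂/(E₁h₂ − E₂h₁).
λ = 1.2/(1.6×7.8 − 1.2×4.9) = 1.2/6.6 = 0.1818 per s.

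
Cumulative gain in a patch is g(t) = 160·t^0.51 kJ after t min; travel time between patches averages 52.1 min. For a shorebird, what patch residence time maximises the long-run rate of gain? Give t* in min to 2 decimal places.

54.23 min

Optimal t* satisfies g'(t*) = g(t*)/(T + t*).
g'(t) = 0.51·160·t^-0.49. Setting 0.51·160·t^-0.49 = 160·t^0.51/(52.1+t) gives 0.51(52.1+t) = t, so 0.49·t = 0.51×52.1.
t* = 0.51×52.1/0.49 = 54.23 min.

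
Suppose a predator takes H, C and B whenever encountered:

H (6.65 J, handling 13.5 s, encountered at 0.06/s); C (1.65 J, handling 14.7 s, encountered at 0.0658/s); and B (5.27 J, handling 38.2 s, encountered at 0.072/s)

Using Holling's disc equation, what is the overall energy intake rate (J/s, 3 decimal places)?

R = (0.06×6.65 + 0.0658×1.65 + 0.072×5.27) / (1 + 0.06×13.5 + 0.0658×14.7 + 0.072×38.2) = 0.887/5.528 = 0.1605 J/s.

0.160 J/s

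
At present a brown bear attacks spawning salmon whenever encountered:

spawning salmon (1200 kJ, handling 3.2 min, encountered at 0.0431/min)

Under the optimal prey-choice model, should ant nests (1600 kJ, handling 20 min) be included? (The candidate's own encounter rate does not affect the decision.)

On spawning salmon alone, R = ΣλE/(1+Σλh) = 51.72/1.138 = 45.45 kJ/min.
Profitability of ant nests: 1600/20 = 80 kJ/min.
Since 80 > R, including ant nests increases the long-run rate.

Yes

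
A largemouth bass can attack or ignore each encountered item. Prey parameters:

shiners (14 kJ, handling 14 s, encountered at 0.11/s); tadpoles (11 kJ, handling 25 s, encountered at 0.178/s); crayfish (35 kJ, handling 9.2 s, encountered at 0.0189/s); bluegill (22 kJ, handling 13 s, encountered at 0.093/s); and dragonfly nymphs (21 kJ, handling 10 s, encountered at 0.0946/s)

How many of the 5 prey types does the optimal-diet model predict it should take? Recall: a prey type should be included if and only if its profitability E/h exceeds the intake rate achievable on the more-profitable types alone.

3

E/h in descending order: crayfish 3.8, dragonfly nymphs 2.1, bluegill 1.69, shiners 1, tadpoles 0.44 kJ/s. The optimal diet is the largest prefix of this list for which every included type satisfies E_i/h_i > R on the types above it.
Rate on top 1: 0.5635. dragonfly nymphs: 2.1 > 0.5635 → include.
Rate on top 2: 1.249. bluegill: 1.69 > 1.249 → include.
Rate on top 3: 1.41. shiners: 1 < 1.41 → exclude; stop.
Optimal diet: crayfish, dragonfly nymphs, bluegill — 3 of 5 types.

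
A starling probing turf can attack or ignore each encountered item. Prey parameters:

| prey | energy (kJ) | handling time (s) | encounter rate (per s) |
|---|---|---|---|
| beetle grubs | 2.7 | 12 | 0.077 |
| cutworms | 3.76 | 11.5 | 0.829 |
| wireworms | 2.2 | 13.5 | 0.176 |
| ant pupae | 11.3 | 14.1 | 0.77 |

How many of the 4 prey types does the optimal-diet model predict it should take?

Rank by E/h (kJ/s): ant pupae 0.801, cutworms 0.327, beetle grubs 0.225, wireworms 0.163. Include each in turn until the next type's E/h falls below the running intake rate.
Rate on top 1: 0.7338. cutworms: 0.327 < 0.7338 → exclude; stop.
Optimal diet: ant pupae — 1 of 4 types.

1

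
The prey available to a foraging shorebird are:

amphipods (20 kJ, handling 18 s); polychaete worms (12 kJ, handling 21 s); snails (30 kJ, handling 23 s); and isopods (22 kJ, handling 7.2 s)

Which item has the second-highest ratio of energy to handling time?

In descending order of E/h:
isopods: 22/7.2 = 3.06 kJ/s
snails: 30/23 = 1.3 kJ/s
amphipods: 20/18 = 1.11 kJ/s
polychaete worms: 12/21 = 0.571 kJ/s

snails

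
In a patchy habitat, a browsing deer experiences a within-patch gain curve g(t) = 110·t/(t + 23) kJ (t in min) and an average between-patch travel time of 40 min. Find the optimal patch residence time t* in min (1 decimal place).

30.3 min

Maximise g(t)/(T+t): set derivative to zero → g'(t)(T+t) = g(t).
g'(t) = 110·23/(t + 23)². Setting 110·23/(t+23)² = 110t/[(t+23)(40+t)] gives 23(40+t) = t(t+23), so t² = 23×40 = 920.
t* = √920 = 30.33 min.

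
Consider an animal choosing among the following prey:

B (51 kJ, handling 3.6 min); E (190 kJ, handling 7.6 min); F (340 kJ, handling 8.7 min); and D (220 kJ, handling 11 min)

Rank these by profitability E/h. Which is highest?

F

In descending order of E/h:
F: 340/8.7 = 39.1 kJ/min
E: 190/7.6 = 25 kJ/min
D: 220/11 = 20 kJ/min
B: 51/3.6 = 14.2 kJ/min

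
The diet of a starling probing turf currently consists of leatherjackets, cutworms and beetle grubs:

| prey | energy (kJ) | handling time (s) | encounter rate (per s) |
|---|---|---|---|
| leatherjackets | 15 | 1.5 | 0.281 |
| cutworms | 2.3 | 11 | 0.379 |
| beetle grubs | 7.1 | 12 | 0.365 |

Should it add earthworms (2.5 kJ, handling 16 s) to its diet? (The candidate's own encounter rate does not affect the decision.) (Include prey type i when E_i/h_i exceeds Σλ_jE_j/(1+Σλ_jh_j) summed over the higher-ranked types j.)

On leatherjackets, cutworms and beetle grubs alone, R = ΣλE/(1+Σλh) = 7.678/9.971 = 0.7701 kJ/s.
Profitability of earthworms: 2.5/16 = 0.1562 kJ/s.
Since 0.1562 < R, time spent handling earthworms is better spent searching.

No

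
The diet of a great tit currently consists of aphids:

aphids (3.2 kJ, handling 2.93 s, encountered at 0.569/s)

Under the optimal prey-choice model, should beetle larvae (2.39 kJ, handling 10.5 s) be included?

No

Intake rate on the current diet: R = (0.569×3.2) / (1 + 0.569×2.93) = 1.821/2.667 = 0.6827 kJ/s.
Profitability of beetle larvae: 2.39/10.5 = 0.2276 kJ/s.
0.2276 < 0.6827, so adding beetle larvae would lower the average — exclude it.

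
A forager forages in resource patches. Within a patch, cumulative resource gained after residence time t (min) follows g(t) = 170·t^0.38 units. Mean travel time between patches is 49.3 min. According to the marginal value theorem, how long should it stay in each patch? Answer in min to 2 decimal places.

By the marginal value theorem, leave when the instantaneous gain rate g'(t) equals the habitat-wide average g(t)/(T + t).
g'(t) = 0.38·170·t^-0.62. Setting 0.38·170·t^-0.62 = 170·t^0.38/(49.3+t) gives 0.38(49.3+t) = t, so 0.62·t = 0.38×49.3.
t* = 0.38×49.3/0.62 = 30.22 min.

30.22 min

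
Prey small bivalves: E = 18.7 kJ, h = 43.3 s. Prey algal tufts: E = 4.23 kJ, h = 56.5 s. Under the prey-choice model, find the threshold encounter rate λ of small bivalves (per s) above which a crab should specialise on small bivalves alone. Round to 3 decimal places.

At the threshold, the rate on small bivalves alone equals the profitability of algal tufts: λ·18.7/(1 + λ·43.3) = 4.23/56.5 = 0.07487.
Rearranging, λ(18.7 − 0.07487×43.3) = 0.07487, so λ = 0.07487/15.46 = 0.004843 per s.

0.005 per s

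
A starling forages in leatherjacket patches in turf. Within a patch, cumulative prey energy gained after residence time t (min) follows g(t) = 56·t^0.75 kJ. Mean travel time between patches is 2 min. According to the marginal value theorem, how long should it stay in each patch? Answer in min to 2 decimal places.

6.00 min

Maximise g(t)/(T+t): set derivative to zero → g'(t)(T+t) = g(t).
g'(t) = 0.75·56·t^-0.25. Setting 0.75·56·t^-0.25 = 56·t^0.75/(2+t) gives 0.75(2+t) = t, so 0.25·t = 0.75×2.
t* = 0.75×2/0.25 = 6 min.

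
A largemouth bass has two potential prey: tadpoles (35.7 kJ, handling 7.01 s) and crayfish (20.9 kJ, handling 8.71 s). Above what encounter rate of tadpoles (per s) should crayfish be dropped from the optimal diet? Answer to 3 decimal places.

The zero-one rule: include crayfish iff E₂/h₂ > λE₁/(1+λh₁). Equality gives the switch point.
λE₁h₂ = E₂ + λE₂h₁ ⇒ λ = E₂/(E₁h₂ − E₂h₁) = 20.9/(310.9 − 146.5) = 0.1271 per s.

0.127 per s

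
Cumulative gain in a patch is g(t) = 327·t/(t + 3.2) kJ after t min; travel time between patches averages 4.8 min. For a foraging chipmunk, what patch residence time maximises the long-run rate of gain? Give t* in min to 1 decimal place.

3.9 min

By the marginal value theorem, leave when the instantaneous gain rate g'(t) equals the habitat-wide average g(t)/(T + t).
g'(t) = 327·3.2/(t + 3.2)². Setting 327·3.2/(t+3.2)² = 327t/[(t+3.2)(4.8+t)] gives 3.2(4.8+t) = t(t+3.2), so t² = 3.2×4.8 = 15.36.
t* = √15.36 = 3.919 min.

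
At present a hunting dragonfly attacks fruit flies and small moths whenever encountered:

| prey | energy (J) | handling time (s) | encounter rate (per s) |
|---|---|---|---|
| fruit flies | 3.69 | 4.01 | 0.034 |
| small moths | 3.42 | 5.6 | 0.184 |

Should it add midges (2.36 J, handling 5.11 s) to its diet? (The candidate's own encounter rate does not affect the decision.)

On fruit flies and small moths alone, R = ΣλE/(1+Σλh) = 0.7547/2.167 = 0.3483 J/s.
midges: E/h = 2.36/5.11 = 0.4618 J/s.
Since 0.4618 > R, including midges increases the long-run rate.

Yes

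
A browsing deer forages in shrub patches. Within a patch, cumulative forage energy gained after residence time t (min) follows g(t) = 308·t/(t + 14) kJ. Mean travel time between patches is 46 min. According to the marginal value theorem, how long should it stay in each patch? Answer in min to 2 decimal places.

25.38 min

By the marginal value theorem, leave when the instantaneous gain rate g'(t) equals the habitat-wide average g(t)/(T + t).
g'(t) = 308·14/(t + 14)². Setting 308·14/(t+14)² = 308t/[(t+14)(46+t)] gives 14(46+t) = t(t+14), so t² = 14×46 = 644.
t* = √644 = 25.38 min.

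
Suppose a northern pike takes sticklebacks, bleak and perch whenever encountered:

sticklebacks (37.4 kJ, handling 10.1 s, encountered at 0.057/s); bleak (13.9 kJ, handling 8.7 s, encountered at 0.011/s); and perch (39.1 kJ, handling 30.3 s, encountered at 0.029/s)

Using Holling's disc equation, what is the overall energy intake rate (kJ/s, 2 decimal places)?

1.34 kJ/s

R = Σλ_iE_i / (1 + Σλ_ih_i)
Numerator: 0.057×37.4 + 0.011×13.9 + 0.029×39.1 = 3.419
Denominator: 1 + 0.057×10.1 + 0.011×8.7 + 0.029×30.3 = 2.55
R = 3.419/2.55 = 1.341 kJ/s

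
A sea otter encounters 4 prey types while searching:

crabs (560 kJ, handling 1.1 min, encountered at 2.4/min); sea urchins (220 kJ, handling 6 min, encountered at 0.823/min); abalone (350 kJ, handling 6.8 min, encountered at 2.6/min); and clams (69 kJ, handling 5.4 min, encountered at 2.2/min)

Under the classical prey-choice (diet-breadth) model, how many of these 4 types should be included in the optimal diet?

E/h in descending order: crabs 509, abalone 51.5, sea urchins 36.7, clams 12.8 kJ/min. The optimal diet is the largest prefix of this list for which every included type satisfies E_i/h_i > R on the types above it.
Rate on top 1: 369.2. abalone: 51.5 < 369.2 → exclude; stop.
Optimal diet: crabs — 1 of 4 types.

1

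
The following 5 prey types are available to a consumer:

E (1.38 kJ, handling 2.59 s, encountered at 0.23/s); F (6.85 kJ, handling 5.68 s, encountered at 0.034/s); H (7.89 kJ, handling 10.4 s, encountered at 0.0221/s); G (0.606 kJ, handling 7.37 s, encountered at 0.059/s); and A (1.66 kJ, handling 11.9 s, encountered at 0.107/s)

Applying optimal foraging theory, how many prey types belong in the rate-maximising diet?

3

Rank by E/h (kJ/s): F 1.21, H 0.759, E 0.533, A 0.139, G 0.0822. Include each in turn until the next type's E/h falls below the running intake rate.
Rate on top 1: 0.1952. H: 0.759 > 0.1952 → include.
Rate on top 2: 0.2862. E: 0.533 > 0.2862 → include.
Rate on top 3: 0.359. A: 0.139 < 0.359 → exclude; stop.
Optimal diet: F, H, E — 3 of 5 types.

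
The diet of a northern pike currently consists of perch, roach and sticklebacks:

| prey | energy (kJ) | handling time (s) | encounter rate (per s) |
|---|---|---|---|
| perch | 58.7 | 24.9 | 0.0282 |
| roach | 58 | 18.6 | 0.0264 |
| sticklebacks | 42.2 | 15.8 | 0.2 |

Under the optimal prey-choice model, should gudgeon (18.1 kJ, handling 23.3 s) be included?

No

Current rate: (0.0282×58.7 + 0.0264×58 + 0.2×42.2)/(1 + 0.0282×24.9 + 0.0264×18.6 + 0.2×15.8) = 2.172 kJ/s.
gudgeon: E/h = 18.1/23.3 = 0.7768 kJ/s.
Since 0.7768 < R, time spent handling gudgeon is better spent searching.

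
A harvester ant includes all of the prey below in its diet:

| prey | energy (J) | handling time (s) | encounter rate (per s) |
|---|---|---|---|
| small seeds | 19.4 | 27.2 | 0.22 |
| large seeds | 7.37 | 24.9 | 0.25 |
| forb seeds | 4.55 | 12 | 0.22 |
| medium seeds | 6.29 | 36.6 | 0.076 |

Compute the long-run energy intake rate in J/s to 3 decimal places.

0.407 J/s

R = Σλ_iE_i / (1 + Σλ_ih_i)
Numerator: 0.22×19.4 + 0.25×7.37 + 0.22×4.55 + 0.076×6.29 = 7.59
Denominator: 1 + 0.22×27.2 + 0.25×24.9 + 0.22×12 + 0.076×36.6 = 18.63
R = 7.59/18.63 = 0.4074 J/s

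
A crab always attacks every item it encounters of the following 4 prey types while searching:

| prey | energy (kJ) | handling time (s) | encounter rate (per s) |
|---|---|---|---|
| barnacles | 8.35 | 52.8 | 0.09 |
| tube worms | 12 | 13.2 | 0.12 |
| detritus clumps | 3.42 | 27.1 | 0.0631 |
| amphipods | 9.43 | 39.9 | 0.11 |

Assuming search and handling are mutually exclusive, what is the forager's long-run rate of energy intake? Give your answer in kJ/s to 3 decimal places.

0.256 kJ/s

R = Σλ_iE_i / (1 + Σλ_ih_i)
Numerator: 0.09×8.35 + 0.12×12 + 0.0631×3.42 + 0.11×9.43 = 3.445
Denominator: 1 + 0.09×52.8 + 0.12×13.2 + 0.0631×27.1 + 0.11×39.9 = 13.44
R = 3.445/13.44 = 0.2564 kJ/s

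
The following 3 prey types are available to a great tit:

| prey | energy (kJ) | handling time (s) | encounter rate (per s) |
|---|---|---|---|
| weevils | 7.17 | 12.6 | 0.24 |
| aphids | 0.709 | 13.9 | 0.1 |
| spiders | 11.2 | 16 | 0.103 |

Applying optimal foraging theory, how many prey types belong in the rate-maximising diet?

2

E/h in descending order: spiders 0.7, weevils 0.569, aphids 0.051 kJ/s. The optimal diet is the largest prefix of this list for which every included type satisfies E_i/h_i > R on the types above it.
Rate on top 1: 0.4356. weevils: 0.569 > 0.4356 → include.
Rate on top 2: 0.5068. aphids: 0.051 < 0.5068 → exclude; stop.
Optimal diet: spiders, weevils — 2 of 3 types.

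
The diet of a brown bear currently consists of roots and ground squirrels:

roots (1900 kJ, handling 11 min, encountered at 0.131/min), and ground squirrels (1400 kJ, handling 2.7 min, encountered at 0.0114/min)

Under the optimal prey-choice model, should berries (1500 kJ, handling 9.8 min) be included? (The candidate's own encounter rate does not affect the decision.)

Current rate: (0.131×1900 + 0.0114×1400)/(1 + 0.131×11 + 0.0114×2.7) = 107.2 kJ/min.
berries: E/h = 1500/9.8 = 153.1 kJ/min.
153.1 > 107.2, so adding berries raises the average — include it.

Yes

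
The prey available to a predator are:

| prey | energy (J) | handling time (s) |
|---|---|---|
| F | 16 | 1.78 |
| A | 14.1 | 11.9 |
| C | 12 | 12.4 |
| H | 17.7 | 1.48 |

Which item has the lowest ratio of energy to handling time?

C

In descending order of E/h:
H: 17.7/1.48 = 12 J/s
F: 16/1.78 = 8.99 J/s
A: 14.1/11.9 = 1.18 J/s
C: 12/12.4 = 0.968 J/s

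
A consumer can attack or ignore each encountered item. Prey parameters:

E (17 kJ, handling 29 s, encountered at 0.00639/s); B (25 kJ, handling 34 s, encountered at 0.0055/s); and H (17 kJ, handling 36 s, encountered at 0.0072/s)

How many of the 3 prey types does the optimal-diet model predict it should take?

Rank by E/h (kJ/s): B 0.735, E 0.586, H 0.472. Include each in turn until the next type's E/h falls below the running intake rate.
Rate on top 1: 0.1158. E: 0.586 > 0.1158 → include.
Rate on top 2: 0.1794. H: 0.472 > 0.1794 → include.
Optimal diet: B, E, H — 3 of 3 types.

3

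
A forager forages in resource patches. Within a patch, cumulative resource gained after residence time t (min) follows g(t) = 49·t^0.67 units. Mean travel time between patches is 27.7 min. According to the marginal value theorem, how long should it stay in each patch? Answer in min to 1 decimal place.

56.2 min

Maximise g(t)/(T+t): set derivative to zero → g'(t)(T+t) = g(t).
g'(t) = 0.67·49·t^-0.33. Setting 0.67·49·t^-0.33 = 49·t^0.67/(27.7+t) gives 0.67(27.7+t) = t, so 0.33·t = 0.67×27.7.
t* = 0.67×27.7/0.33 = 56.24 min.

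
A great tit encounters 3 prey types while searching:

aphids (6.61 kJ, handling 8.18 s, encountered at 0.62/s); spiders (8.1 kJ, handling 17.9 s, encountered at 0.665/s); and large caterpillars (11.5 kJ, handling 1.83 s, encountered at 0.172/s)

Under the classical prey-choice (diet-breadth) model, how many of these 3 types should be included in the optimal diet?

1

E/h in descending order: large caterpillars 6.28, aphids 0.808, spiders 0.453 kJ/s. The optimal diet is the largest prefix of this list for which every included type satisfies E_i/h_i > R on the types above it.
Rate on top 1: 1.504. aphids: 0.808 < 1.504 → exclude; stop.
Optimal diet: large caterpillars — 1 of 3 types.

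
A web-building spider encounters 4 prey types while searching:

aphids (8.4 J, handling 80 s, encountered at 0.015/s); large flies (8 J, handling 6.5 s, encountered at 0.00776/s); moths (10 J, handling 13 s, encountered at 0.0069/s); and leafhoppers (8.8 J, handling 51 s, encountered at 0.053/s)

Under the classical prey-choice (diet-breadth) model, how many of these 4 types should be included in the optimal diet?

3

E/h in descending order: large flies 1.23, moths 0.769, leafhoppers 0.173, aphids 0.105 J/s. The optimal diet is the largest prefix of this list for which every included type satisfies E_i/h_i > R on the types above it.
Rate on top 1: 0.0591. moths: 0.769 > 0.0591 → include.
Rate on top 2: 0.115. leafhoppers: 0.173 > 0.115 → include.
Rate on top 3: 0.1555. aphids: 0.105 < 0.1555 → exclude; stop.
Optimal diet: large flies, moths, leafhoppers — 3 of 4 types.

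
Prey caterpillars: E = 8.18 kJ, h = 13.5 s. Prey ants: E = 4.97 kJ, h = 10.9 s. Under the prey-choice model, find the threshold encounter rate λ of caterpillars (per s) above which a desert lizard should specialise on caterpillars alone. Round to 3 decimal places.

At the threshold, the rate on caterpillars alone equals the profitability of ants: λ·8.18/(1 + λ·13.5) = 4.97/10.9 = 0.456.
Rearranging, λ(8.18 − 0.456×13.5) = 0.456, so λ = 0.456/2.024 = 0.2252 per s.

0.225 per s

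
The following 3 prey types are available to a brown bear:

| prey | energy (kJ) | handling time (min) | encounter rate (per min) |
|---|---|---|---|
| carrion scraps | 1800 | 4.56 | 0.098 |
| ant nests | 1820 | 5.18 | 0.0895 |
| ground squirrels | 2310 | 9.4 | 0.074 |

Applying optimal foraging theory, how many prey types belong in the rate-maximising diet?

3

Rank by E/h (kJ/min): carrion scraps 395, ant nests 351, ground squirrels 246. Include each in turn until the next type's E/h falls below the running intake rate.
Rate on top 1: 121.9. ant nests: 351 > 121.9 → include.
Rate on top 2: 177.6. ground squirrels: 246 > 177.6 → include.
Optimal diet: carrion scraps, ant nests, ground squirrels — 3 of 3 types.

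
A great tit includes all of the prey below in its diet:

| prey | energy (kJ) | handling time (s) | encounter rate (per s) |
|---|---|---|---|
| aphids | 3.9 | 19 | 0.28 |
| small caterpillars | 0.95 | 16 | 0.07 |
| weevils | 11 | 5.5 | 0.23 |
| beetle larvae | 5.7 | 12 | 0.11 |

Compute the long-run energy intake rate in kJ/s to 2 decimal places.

Energy encountered per unit search time: 0.28×3.9 + 0.07×0.95 + 0.23×11 + 0.11×5.7 = 4.316 kJ/s.
Handling time per unit search time: 0.28×19 + 0.07×16 + 0.23×5.5 + 0.11×12 = 9.025.
Rate = 4.316/(1 + 9.025) = 0.4305 kJ/s.

0.43 kJ/s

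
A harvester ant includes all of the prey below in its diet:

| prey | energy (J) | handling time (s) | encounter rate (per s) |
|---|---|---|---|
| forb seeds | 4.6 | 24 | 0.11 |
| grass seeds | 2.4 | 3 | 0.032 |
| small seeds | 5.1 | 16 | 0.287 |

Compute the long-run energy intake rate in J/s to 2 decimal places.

0.25 J/s

Energy encountered per unit search time: 0.11×4.6 + 0.032×2.4 + 0.287×5.1 = 2.046 J/s.
Handling time per unit search time: 0.11×24 + 0.032×3 + 0.287×16 = 7.328.
Rate = 2.046/(1 + 7.328) = 0.2457 J/s.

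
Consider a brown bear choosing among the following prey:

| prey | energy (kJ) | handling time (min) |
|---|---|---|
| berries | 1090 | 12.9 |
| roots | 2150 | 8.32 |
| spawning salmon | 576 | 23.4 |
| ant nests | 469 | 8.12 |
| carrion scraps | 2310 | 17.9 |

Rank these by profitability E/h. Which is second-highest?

carrion scraps

Profitability E/h (kJ/min): berries = 1090/12.9 = 84.5, roots = 2150/8.32 = 258, spawning salmon = 576/23.4 = 24.6, ant nests = 469/8.12 = 57.8, carrion scraps = 2310/17.9 = 129.
Ranked: roots > carrion scraps > berries > ant nests > spawning salmon.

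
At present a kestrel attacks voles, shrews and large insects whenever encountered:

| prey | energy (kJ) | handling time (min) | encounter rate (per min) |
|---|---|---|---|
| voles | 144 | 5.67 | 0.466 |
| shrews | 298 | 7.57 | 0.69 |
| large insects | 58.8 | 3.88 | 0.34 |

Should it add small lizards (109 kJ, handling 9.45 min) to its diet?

Intake rate on the current diet: R = (0.466×144 + 0.69×298 + 0.34×58.8) / (1 + 0.466×5.67 + 0.69×7.57 + 0.34×3.88) = 292.7/10.18 = 28.74 kJ/min.
small lizards: E/h = 109/9.45 = 11.53 kJ/min.
Since 11.53 < R, time spent handling small lizards is better spent searching.

No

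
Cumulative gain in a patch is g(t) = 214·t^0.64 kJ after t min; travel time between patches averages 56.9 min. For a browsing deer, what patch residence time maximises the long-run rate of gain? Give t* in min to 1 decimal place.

101.2 min

Maximise g(t)/(T+t): set derivative to zero → g'(t)(T+t) = g(t).
g'(t) = 0.64·214·t^-0.36. Setting 0.64·214·t^-0.36 = 214·t^0.64/(56.9+t) gives 0.64(56.9+t) = t, so 0.36·t = 0.64×56.9.
t* = 0.64×56.9/0.36 = 101.2 min.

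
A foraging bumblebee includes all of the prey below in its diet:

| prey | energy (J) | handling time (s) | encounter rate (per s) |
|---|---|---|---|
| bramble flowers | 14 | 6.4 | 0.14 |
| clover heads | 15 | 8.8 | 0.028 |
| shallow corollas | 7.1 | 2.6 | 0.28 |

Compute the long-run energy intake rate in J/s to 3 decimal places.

R = (0.14×14 + 0.028×15 + 0.28×7.1) / (1 + 0.14×6.4 + 0.028×8.8 + 0.28×2.6) = 4.368/2.87 = 1.522 J/s.

1.522 J/s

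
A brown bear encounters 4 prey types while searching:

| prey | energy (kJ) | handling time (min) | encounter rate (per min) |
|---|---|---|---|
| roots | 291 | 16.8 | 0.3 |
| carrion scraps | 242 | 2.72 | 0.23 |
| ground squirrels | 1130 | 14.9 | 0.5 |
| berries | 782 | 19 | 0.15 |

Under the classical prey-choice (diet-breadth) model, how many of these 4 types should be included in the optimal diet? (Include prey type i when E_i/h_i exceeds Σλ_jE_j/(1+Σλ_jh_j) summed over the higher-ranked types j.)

Profitabilities (E/h, kJ/min): carrion scraps 89, ground squirrels 75.8, berries 41.2, roots 17.3. Add prey in this order while the next type's profitability exceeds the intake rate on those already taken.
Rate on top 1: 34.24. ground squirrels: 75.8 > 34.24 → include.
Rate on top 2: 68.39. berries: 41.2 < 68.39 → exclude; stop.
Optimal diet: carrion scraps, ground squirrels — 2 of 4 types.

2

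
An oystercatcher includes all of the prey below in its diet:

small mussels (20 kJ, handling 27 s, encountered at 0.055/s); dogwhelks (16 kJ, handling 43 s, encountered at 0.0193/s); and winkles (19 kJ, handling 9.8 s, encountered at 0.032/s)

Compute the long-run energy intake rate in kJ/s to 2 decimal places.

Energy encountered per unit search time: 0.055×20 + 0.0193×16 + 0.032×19 = 2.017 kJ/s.
Handling time per unit search time: 0.055×27 + 0.0193×43 + 0.032×9.8 = 2.629.
Rate = 2.017/(1 + 2.629) = 0.5558 kJ/s.

0.56 kJ/s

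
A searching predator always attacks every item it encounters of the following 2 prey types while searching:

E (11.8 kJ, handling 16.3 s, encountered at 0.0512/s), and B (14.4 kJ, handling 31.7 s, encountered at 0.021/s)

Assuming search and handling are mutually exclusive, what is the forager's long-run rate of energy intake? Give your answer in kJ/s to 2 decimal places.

R = Σλ_iE_i / (1 + Σλ_ih_i)
Numerator: 0.0512×11.8 + 0.021×14.4 = 0.9066
Denominator: 1 + 0.0512×16.3 + 0.021×31.7 = 2.5
R = 0.9066/2.5 = 0.3626 kJ/s

0.36 kJ/s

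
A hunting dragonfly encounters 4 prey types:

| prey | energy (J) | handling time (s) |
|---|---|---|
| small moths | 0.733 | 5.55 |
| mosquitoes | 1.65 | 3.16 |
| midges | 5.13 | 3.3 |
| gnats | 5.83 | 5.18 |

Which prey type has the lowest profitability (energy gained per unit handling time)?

In descending order of E/h:
midges: 5.13/3.3 = 1.55 J/s
gnats: 5.83/5.18 = 1.13 J/s
mosquitoes: 1.65/3.16 = 0.522 J/s
small moths: 0.733/5.55 = 0.132 J/s

small moths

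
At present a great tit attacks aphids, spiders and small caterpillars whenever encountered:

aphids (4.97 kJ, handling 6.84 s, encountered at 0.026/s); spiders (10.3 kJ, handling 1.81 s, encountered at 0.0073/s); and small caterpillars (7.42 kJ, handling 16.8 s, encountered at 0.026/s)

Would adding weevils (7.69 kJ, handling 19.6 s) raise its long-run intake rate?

On aphids, spiders and small caterpillars alone, R = ΣλE/(1+Σλh) = 0.3973/1.628 = 0.2441 kJ/s.
Profitability of weevils: 7.69/19.6 = 0.3923 kJ/s.
Since 0.3923 > R, including weevils increases the long-run rate.

Yes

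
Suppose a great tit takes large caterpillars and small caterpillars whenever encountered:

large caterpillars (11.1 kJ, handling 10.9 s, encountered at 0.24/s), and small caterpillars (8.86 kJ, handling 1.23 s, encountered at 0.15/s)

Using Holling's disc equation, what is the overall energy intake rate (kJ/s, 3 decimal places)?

1.051 kJ/s

Energy encountered per unit search time: 0.24×11.1 + 0.15×8.86 = 3.993 kJ/s.
Handling time per unit search time: 0.24×10.9 + 0.15×1.23 = 2.8.
Rate = 3.993/(1 + 2.8) = 1.051 kJ/s.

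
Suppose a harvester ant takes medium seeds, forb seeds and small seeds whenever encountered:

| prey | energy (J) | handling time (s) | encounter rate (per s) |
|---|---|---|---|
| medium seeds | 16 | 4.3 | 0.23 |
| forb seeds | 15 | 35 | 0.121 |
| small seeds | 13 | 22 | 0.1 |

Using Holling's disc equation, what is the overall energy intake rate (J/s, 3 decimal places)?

R = (0.23×16 + 0.121×15 + 0.1×13) / (1 + 0.23×4.3 + 0.121×35 + 0.1×22) = 6.795/8.424 = 0.8066 J/s.

0.807 J/s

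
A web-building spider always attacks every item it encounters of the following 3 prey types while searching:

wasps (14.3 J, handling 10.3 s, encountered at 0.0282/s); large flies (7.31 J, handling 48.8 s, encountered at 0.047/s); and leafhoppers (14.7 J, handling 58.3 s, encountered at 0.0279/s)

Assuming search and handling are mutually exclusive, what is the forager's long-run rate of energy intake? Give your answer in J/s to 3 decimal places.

0.222 J/s

Energy encountered per unit search time: 0.0282×14.3 + 0.047×7.31 + 0.0279×14.7 = 1.157 J/s.
Handling time per unit search time: 0.0282×10.3 + 0.047×48.8 + 0.0279×58.3 = 4.211.
Rate = 1.157/(1 + 4.211) = 0.222 J/s.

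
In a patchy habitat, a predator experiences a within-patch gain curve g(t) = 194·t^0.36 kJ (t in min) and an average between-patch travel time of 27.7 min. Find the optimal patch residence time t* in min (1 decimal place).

Optimal t* satisfies g'(t*) = g(t*)/(T + t*).
g'(t) = 0.36·194·t^-0.64. Setting 0.36·194·t^-0.64 = 194·t^0.36/(27.7+t) gives 0.36(27.7+t) = t, so 0.64·t = 0.36×27.7.
t* = 0.36×27.7/0.64 = 15.58 min.

15.6 min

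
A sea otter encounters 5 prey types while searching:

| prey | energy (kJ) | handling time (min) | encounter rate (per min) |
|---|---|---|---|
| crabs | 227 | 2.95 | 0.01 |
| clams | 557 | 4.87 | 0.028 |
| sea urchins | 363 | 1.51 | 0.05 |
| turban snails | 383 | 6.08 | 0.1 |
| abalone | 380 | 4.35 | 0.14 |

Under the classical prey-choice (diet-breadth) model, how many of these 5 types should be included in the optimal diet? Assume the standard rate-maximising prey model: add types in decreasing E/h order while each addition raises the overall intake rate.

5

Profitabilities (E/h, kJ/min): sea urchins 240, clams 114, abalone 87.4, crabs 76.9, turban snails 63. Add prey in this order while the next type's profitability exceeds the intake rate on those already taken.
Rate on top 1: 16.88. clams: 114 > 16.88 → include.
Rate on top 2: 27.85. abalone: 87.4 > 27.85 → include.
Rate on top 3: 47.75. crabs: 76.9 > 47.75 → include.
Rate on top 4: 48.22. turban snails: 63 > 48.22 → include.
Optimal diet: sea urchins, clams, abalone, crabs, turban snails — 5 of 5 types.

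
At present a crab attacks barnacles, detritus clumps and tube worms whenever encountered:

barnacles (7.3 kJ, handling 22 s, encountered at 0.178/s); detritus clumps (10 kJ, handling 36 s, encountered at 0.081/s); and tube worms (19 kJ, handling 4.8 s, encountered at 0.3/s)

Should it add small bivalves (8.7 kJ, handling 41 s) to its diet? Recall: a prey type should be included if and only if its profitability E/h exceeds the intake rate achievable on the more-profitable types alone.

On barnacles, detritus clumps and tube worms alone, R = ΣλE/(1+Σλh) = 7.809/9.272 = 0.8423 kJ/s.
small bivalves: E/h = 8.7/41 = 0.2122 kJ/s.
Since 0.2122 < R, time spent handling small bivalves is better spent searching.

No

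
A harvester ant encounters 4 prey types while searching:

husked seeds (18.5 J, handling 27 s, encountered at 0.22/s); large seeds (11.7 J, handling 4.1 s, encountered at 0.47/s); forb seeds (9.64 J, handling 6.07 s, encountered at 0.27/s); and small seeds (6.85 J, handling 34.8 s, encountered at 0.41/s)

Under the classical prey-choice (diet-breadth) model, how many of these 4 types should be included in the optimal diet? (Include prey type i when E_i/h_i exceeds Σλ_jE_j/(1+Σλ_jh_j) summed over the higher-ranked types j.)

E/h in descending order: large seeds 2.85, forb seeds 1.59, husked seeds 0.685, small seeds 0.197 J/s. The optimal diet is the largest prefix of this list for which every included type satisfies E_i/h_i > R on the types above it.
Rate on top 1: 1.879. forb seeds: 1.59 < 1.879 → exclude; stop.
Optimal diet: large seeds — 1 of 4 types.

1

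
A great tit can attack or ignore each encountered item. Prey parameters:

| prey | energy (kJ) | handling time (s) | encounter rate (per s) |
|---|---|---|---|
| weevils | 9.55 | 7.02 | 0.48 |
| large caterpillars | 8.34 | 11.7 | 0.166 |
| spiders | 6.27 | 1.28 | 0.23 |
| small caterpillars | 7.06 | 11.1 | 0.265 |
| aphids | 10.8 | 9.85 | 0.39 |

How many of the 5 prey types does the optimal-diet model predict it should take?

2

Profitabilities (E/h, kJ/s): spiders 4.9, weevils 1.36, aphids 1.1, large caterpillars 0.713, small caterpillars 0.636. Add prey in this order while the next type's profitability exceeds the intake rate on those already taken.
Rate on top 1: 1.114. weevils: 1.36 > 1.114 → include.
Rate on top 2: 1.292. aphids: 1.1 < 1.292 → exclude; stop.
Optimal diet: spiders, weevils — 2 of 5 types.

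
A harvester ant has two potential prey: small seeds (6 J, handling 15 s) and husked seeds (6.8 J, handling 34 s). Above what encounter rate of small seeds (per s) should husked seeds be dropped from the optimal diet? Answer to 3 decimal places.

0.067 per s

At the threshold, the rate on small seeds alone equals the profitability of husked seeds: λ·6/(1 + λ·15) = 6.8/34 = 0.2.
Rearranging, λ(6 − 0.2×15) = 0.2, so λ = 0.2/3 = 0.06667 per s.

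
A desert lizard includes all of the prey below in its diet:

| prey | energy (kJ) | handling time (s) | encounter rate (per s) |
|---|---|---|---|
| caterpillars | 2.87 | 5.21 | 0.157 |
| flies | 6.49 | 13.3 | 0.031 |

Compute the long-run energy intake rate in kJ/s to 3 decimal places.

0.292 kJ/s

R = (0.157×2.87 + 0.031×6.49) / (1 + 0.157×5.21 + 0.031×13.3) = 0.6518/2.23 = 0.2922 kJ/s.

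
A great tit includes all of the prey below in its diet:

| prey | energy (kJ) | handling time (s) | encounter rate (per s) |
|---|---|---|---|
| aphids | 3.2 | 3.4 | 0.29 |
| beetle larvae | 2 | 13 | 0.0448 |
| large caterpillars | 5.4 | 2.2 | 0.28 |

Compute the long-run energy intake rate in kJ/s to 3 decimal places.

Energy encountered per unit search time: 0.29×3.2 + 0.0448×2 + 0.28×5.4 = 2.53 kJ/s.
Handling time per unit search time: 0.29×3.4 + 0.0448×13 + 0.28×2.2 = 2.184.
Rate = 2.53/(1 + 2.184) = 0.7944 kJ/s.

0.794 kJ/s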